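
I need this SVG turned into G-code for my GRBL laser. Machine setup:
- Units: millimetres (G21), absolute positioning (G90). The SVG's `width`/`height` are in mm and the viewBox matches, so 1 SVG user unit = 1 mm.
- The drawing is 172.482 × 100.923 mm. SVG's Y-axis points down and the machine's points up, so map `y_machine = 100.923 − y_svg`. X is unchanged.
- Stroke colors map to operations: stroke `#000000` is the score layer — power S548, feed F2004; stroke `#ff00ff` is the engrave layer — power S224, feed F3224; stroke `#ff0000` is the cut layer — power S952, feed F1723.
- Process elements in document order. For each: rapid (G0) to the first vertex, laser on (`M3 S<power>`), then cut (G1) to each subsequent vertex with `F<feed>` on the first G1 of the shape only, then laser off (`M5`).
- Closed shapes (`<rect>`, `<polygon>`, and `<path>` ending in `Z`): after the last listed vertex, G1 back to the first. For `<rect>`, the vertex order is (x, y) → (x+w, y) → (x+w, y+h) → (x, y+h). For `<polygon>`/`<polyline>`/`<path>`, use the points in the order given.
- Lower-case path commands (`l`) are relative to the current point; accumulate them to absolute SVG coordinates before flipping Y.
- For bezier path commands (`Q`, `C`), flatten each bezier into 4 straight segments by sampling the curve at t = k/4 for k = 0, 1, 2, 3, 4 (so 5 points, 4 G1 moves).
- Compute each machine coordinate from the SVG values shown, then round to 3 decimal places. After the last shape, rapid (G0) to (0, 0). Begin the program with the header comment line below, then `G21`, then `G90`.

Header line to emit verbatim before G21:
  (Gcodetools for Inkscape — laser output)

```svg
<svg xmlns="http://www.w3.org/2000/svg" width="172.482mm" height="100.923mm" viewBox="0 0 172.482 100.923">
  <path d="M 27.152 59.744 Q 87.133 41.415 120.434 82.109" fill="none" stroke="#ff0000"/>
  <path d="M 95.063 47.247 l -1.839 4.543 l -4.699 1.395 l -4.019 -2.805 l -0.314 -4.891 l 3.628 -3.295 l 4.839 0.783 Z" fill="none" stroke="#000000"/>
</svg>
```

Since the viewBox matches the mm dimensions, user units are millimetres directly. The only transform is the Y-flip y_m = 100.923 − y_svg.

Shape 1 is a quadratic bezier drawn with `<path>`. Its stroke #ff0000 means cut at S952, F1723. After flipping Y the toolpath is (27.152,41.179) → (55.475,46.655) → (80.463,44.752) → (102.116,35.472) → (120.434,18.814).

Shape 2 is a regular polygon drawn with `<path>`. Its stroke #000000 means score at S548, F2004. After flipping Y the toolpath is (95.063,53.676) → (93.224,49.133) → (88.525,47.738) → (84.506,50.543) → (84.192,55.434) → (87.820,58.729) → (92.659,57.946) → (95.063,53.676), returning to the start.

(Gcodetools for Inkscape — laser output)
G21
G90
G0 X27.152 Y41.179
M3 S952
G1 X55.475 Y46.655 F1723
G1 X80.463 Y44.752
G1 X102.116 Y35.472
G1 X120.434 Y18.814
M5
G0 X95.063 Y53.676
M3 S548
G1 X93.224 Y49.133 F2004
G1 X88.525 Y47.738
G1 X84.506 Y50.543
G1 X84.192 Y55.434
G1 X87.820 Y58.729
G1 X92.659 Y57.946
G1 X95.063 Y53.676
M5
G0 X0.000 Y0.000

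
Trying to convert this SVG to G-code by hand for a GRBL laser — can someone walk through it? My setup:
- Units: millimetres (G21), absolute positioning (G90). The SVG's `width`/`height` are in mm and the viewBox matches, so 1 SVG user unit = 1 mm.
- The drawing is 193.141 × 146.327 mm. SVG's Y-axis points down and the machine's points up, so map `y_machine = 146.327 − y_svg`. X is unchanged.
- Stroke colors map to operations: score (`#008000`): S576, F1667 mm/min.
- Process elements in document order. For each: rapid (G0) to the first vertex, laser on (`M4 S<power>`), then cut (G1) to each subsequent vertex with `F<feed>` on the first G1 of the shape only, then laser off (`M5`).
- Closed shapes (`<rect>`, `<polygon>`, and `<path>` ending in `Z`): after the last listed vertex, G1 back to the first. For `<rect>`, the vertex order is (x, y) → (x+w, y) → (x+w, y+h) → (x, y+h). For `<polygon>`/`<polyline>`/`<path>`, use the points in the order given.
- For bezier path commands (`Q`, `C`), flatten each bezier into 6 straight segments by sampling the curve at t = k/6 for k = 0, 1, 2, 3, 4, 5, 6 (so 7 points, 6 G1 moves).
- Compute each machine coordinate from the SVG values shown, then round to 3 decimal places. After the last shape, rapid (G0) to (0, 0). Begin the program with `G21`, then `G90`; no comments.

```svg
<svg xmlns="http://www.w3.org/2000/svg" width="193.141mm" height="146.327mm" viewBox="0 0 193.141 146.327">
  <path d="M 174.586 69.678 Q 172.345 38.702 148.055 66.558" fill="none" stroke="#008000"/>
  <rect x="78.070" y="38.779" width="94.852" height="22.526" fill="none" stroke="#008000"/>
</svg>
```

Since the viewBox matches the mm dimensions, user units are millimetres directly. The only transform is the Y-flip y_m = 146.327 − y_svg.

Shape 1 is a quadratic bezier drawn with `<path>`. Its stroke #008000 means score at S576, F1667. After flipping Y the toolpath is (174.586,76.649) → (173.227,85.340) → (170.642,90.763) → (166.833,92.917) → (161.798,91.803) → (155.539,87.420) → (148.055,79.769).

Shape 2 is a rectangle drawn with `<rect>`. Its stroke #008000 means score at S576, F1667. After flipping Y the toolpath is (78.070,107.548) → (172.922,107.548) → (172.922,85.022) → (78.070,85.022) → (78.070,107.548), returning to the start.

G21
G90
G0 X174.586 Y76.649
M4 S576
G1 X173.227 Y85.340 F1667
G1 X170.642 Y90.763
G1 X166.833 Y92.917
G1 X161.798 Y91.803
G1 X155.539 Y87.420
G1 X148.055 Y79.769
M5
G0 X78.070 Y107.548
M4 S576
G1 X172.922 Y107.548 F1667
G1 X172.922 Y85.022
G1 X78.070 Y85.022
G1 X78.070 Y107.548
M5
G0 X0.000 Y0.000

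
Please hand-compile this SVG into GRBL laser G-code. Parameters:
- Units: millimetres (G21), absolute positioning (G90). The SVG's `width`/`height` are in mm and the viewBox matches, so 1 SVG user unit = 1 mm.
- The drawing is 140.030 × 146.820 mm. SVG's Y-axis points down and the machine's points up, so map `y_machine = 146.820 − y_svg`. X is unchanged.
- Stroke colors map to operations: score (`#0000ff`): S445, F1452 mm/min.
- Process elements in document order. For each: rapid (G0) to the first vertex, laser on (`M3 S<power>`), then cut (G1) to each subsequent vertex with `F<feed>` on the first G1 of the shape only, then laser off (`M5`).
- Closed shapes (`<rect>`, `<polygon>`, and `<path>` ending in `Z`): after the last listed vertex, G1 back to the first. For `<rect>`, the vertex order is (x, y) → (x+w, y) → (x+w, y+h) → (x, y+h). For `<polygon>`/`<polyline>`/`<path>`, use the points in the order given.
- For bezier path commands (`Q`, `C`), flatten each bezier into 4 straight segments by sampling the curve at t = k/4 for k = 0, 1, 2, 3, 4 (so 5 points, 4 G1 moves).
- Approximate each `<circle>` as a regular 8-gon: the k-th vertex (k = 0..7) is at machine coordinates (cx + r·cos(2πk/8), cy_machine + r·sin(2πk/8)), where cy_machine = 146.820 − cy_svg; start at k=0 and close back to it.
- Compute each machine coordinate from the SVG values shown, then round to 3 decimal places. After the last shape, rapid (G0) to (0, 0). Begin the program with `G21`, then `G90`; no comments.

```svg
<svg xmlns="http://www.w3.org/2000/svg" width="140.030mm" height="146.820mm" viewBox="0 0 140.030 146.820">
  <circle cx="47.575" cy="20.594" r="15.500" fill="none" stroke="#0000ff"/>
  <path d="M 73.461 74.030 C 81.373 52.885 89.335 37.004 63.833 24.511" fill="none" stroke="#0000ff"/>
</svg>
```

viewBox `0 0 140.030 146.820` with mm width/height → 1 unit = 1 mm. Flip: y_m = 146.820 − y_svg.

**Shape 1** — `<circle>` circle, stroke `#0000ff` → score (S445, F1452). Machine vertices: (63.075,126.226) → (58.535,137.186) → (47.575,141.726) → (36.615,137.186) → (32.075,126.226) → (36.615,115.266) → (47.575,110.726) → (58.535,115.266) → (63.075,126.226). Closed: final G1 returns to the first vertex.

**Shape 2** — `<path>` cubic bezier, stroke `#0000ff` → score (S445, F1452). Control points (SVG): P0=(73.461,74.030), P1=(81.373,52.885), P2=(89.335,37.004), P3=(63.833,24.511); sampled at t=k/4. Machine vertices: (73.461,72.790) → (78.881,87.691) → (81.177,100.794) → (77.209,112.275) → (63.833,122.309). Open path.

G21
G90
G0 X63.075 Y126.226
M3 S445
G1 X58.535 Y137.186 F1452
G1 X47.575 Y141.726
G1 X36.615 Y137.186
G1 X32.075 Y126.226
G1 X36.615 Y115.266
G1 X47.575 Y110.726
G1 X58.535 Y115.266
G1 X63.075 Y126.226
M5
G0 X73.461 Y72.790
M3 S445
G1 X78.881 Y87.691 F1452
G1 X81.177 Y100.794
G1 X77.209 Y112.275
G1 X63.833 Y122.309
M5
G0 X0.000 Y0.000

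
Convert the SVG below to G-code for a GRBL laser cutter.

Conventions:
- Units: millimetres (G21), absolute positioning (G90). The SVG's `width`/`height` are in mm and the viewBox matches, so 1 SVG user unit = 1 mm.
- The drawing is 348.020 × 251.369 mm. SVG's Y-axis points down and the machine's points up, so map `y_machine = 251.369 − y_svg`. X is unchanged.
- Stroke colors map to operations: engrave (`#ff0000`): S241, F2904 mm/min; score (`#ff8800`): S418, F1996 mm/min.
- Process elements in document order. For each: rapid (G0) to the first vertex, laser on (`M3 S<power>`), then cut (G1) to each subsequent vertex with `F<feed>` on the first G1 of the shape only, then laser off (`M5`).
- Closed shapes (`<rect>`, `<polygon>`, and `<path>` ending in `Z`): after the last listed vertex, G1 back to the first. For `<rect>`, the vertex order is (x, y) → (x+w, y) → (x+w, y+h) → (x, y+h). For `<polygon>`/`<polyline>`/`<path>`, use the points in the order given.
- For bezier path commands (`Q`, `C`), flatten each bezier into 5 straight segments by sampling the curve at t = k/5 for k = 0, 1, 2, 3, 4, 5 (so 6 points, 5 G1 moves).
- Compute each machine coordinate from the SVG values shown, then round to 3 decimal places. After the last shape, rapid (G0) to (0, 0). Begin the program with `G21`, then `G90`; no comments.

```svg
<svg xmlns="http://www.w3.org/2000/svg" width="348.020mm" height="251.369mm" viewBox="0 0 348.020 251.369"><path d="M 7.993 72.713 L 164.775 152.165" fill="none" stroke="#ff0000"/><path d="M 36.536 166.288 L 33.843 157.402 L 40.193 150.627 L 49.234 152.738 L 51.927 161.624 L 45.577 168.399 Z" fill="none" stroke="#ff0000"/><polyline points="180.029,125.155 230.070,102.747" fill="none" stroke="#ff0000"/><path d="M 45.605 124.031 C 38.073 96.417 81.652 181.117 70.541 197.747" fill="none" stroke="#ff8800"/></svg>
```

G21
G90
G0 X7.993 Y178.656
M3 S241
G1 X164.775 Y99.204 F2904
M5
G0 X36.536 Y85.081
M3 S241
G1 X33.843 Y93.967 F2904
G1 X40.193 Y100.742
G1 X49.234 Y98.631
G1 X51.927 Y89.745
G1 X45.577 Y82.970
G1 X36.536 Y85.081
M5
G0 X180.029 Y126.214
M3 S241
G1 X230.070 Y148.622 F2904
M5
G0 X45.605 Y127.338
M3 S418
G1 X46.373 Y131.872 F1996
G1 X54.329 Y118.109
G1 X64.394 Y94.707
G1 X71.491 Y70.325
G1 X70.541 Y53.622
M5
G0 X0.000 Y0.000

viewBox `0 0 348.020 251.369` with mm width/height → 1 unit = 1 mm. Flip: y_m = 251.369 − y_svg.

**Shape 1** — `<path>` line segment, stroke `#ff0000` → engrave (S241, F2904). Machine vertices: (7.993,178.656) → (164.775,99.204). Open path.

**Shape 2** — `<path>` regular polygon, stroke `#ff0000` → engrave (S241, F2904). Machine vertices: (36.536,85.081) → (33.843,93.967) → (40.193,100.742) → (49.234,98.631) → (51.927,89.745) → (45.577,82.970) → (36.536,85.081). Closed: final G1 returns to the first vertex.

**Shape 3** — `<polyline>` line segment, stroke `#ff0000` → engrave (S241, F2904). Machine vertices: (180.029,126.214) → (230.070,148.622). Open path.

**Shape 4** — `<path>` cubic bezier, stroke `#ff8800` → score (S418, F1996). Control points (SVG): P0=(45.605,124.031), P1=(38.073,96.417), P2=(81.652,181.117), P3=(70.541,197.747); sampled at t=k/5. Machine vertices: (45.605,127.338) → (46.373,131.872) → (54.329,118.109) → (64.394,94.707) → (71.491,70.325) → (70.541,53.622). Open path.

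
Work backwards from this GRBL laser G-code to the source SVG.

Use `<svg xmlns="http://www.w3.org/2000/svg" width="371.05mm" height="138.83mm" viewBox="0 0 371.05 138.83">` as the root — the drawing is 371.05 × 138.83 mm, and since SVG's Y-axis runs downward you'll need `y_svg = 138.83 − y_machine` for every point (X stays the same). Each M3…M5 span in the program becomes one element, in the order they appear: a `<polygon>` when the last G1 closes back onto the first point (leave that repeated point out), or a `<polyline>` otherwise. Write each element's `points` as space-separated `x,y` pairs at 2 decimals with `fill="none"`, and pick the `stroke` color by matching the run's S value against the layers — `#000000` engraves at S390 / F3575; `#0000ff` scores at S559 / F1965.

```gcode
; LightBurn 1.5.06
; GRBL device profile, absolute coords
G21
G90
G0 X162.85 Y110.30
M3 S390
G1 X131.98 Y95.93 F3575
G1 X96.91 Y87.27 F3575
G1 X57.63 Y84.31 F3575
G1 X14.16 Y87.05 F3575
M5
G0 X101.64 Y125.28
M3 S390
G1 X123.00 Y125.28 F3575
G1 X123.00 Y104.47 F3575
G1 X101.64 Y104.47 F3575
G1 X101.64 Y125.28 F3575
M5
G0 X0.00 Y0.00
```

Machine Y-up, SVG Y-down with viewBox height 138.83, so y_svg = 138.83 − y_machine; X carries over. Every run uses S390, so all elements get stroke `#000000` (engrave).

Run 1: The run is open, so emit a `<polyline>` with points (Y-flipped): 162.85,28.53 131.98,42.90 96.91,51.56 57.63,54.52 14.16,51.78.

Run 2: The run returns to its start, so emit a `<polygon>` with points (Y-flipped): 101.64,13.55 123.00,13.55 123.00,34.36 101.64,34.36.

<svg xmlns="http://www.w3.org/2000/svg" width="371.05mm" height="138.83mm" viewBox="0 0 371.05 138.83">
  <polyline points="162.85,28.53 131.98,42.90 96.91,51.56 57.63,54.52 14.16,51.78" fill="none" stroke="#000000"/>
  <polygon points="101.64,13.55 123.00,13.55 123.00,34.36 101.64,34.36" fill="none" stroke="#000000"/>
</svg>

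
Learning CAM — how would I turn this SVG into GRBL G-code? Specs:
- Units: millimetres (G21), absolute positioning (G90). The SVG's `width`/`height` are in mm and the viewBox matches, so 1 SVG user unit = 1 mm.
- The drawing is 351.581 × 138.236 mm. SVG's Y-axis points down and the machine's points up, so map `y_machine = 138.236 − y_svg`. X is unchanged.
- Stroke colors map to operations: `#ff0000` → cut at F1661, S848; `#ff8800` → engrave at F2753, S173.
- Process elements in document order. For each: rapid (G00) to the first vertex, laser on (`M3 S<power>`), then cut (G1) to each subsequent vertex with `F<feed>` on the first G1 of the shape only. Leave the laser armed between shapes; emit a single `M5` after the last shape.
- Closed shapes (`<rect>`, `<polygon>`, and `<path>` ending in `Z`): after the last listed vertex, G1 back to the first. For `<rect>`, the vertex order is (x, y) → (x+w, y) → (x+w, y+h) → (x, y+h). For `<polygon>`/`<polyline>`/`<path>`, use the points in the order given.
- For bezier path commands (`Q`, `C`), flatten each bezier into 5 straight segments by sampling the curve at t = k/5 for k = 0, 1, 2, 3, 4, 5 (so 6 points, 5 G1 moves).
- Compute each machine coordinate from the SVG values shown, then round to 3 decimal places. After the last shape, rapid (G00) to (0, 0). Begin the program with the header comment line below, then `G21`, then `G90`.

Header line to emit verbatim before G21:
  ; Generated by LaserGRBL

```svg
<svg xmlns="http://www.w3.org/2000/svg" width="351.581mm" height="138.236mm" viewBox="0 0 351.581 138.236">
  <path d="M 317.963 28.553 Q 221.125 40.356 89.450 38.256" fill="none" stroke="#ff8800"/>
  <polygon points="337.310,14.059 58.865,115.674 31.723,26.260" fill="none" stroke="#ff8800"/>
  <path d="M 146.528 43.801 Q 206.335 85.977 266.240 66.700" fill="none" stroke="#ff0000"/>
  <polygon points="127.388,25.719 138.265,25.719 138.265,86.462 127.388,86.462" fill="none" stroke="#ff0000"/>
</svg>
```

Since the viewBox matches the mm dimensions, user units are millimetres directly. The only transform is the Y-flip y_m = 138.236 − y_svg.

Shape 1 is a quadratic bezier drawn with `<path>`. Its stroke #ff8800 means engrave at S173, F2753. After flipping Y the toolpath is (317.963,109.683) → (277.834,105.518) → (234.919,102.465) → (189.216,100.524) → (140.727,99.696) → (89.450,99.980).

Shape 2 is a closed polygon drawn with `<polygon>`. Its stroke #ff8800 means engrave at S173, F2753. After flipping Y the toolpath is (337.310,124.177) → (58.865,22.562) → (31.723,111.976) → (337.310,124.177), returning to the start.

Shape 3 is a quadratic bezier drawn with `<path>`. Its stroke #ff0000 means cut at S848, F1661. After flipping Y the toolpath is (146.528,94.435) → (170.455,80.023) → (194.389,70.527) → (218.332,65.947) → (242.282,66.283) → (266.240,71.536).

Shape 4 is a rectangle drawn with `<polygon>`. Its stroke #ff0000 means cut at S848, F1661. After flipping Y the toolpath is (127.388,112.517) → (138.265,112.517) → (138.265,51.774) → (127.388,51.774) → (127.388,112.517), returning to the start.

; Generated by LaserGRBL
G21
G90
G00 X317.963 Y109.683
M3 S173
G1 X277.834 Y105.518 F2753
G1 X234.919 Y102.465
G1 X189.216 Y100.524
G1 X140.727 Y99.696
G1 X89.450 Y99.980
G00 X337.310 Y124.177
M3 S173
G1 X58.865 Y22.562 F2753
G1 X31.723 Y111.976
G1 X337.310 Y124.177
G00 X146.528 Y94.435
M3 S848
G1 X170.455 Y80.023 F1661
G1 X194.389 Y70.527
G1 X218.332 Y65.947
G1 X242.282 Y66.283
G1 X266.240 Y71.536
G00 X127.388 Y112.517
M3 S848
G1 X138.265 Y112.517 F1661
G1 X138.265 Y51.774
G1 X127.388 Y51.774
G1 X127.388 Y112.517
M5
G00 X0.000 Y0.000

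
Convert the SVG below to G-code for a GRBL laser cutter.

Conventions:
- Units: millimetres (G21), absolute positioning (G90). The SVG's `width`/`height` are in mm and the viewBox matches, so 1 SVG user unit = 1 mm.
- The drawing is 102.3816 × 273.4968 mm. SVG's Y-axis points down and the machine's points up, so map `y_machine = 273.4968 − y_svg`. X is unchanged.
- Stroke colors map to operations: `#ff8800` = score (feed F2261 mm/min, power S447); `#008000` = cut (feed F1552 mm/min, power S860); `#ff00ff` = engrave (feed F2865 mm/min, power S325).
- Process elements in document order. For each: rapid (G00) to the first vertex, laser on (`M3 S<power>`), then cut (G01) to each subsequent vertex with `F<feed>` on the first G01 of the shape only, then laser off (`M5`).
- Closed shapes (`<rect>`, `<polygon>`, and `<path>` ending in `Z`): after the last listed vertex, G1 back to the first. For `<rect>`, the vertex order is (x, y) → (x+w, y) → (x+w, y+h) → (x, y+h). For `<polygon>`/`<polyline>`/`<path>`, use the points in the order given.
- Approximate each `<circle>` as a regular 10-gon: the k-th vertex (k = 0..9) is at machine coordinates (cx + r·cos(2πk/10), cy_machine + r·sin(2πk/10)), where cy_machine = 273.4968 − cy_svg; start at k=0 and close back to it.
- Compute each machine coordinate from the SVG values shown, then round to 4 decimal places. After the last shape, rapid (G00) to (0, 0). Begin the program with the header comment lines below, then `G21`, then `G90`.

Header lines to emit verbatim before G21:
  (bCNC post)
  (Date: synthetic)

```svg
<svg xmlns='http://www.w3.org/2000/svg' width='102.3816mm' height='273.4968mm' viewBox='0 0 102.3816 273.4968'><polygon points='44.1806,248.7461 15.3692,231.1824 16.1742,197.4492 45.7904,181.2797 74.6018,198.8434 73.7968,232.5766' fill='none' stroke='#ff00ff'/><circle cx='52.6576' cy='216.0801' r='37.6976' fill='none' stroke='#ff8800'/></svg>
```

(bCNC post)
(Date: synthetic)
G21
G90
G00 X44.1806 Y24.7507
M3 S325
G01 X15.3692 Y42.3144 F2865
G01 X16.1742 Y76.0476
G01 X45.7904 Y92.2171
G01 X74.6018 Y74.6534
G01 X73.7968 Y40.9202
G01 X44.1806 Y24.7507
M5
G00 X90.3552 Y57.4167
M3 S447
G01 X83.1556 Y79.5748 F2261
G01 X64.3068 Y93.2692
G01 X41.0084 Y93.2692
G01 X22.1596 Y79.5748
G01 X14.9600 Y57.4167
G01 X22.1596 Y35.2586
G01 X41.0084 Y21.5642
G01 X64.3068 Y21.5642
G01 X83.1556 Y35.2586
G01 X90.3552 Y57.4167
M5
G00 X0.0000 Y0.0000

Since the viewBox matches the mm dimensions, user units are millimetres directly. The only transform is the Y-flip y_m = 273.4968 − y_svg.

Shape 1 is a regular polygon drawn with `<polygon>`. Its stroke #ff00ff means engrave at S325, F2865. After flipping Y the toolpath is (44.1806,24.7507) → (15.3692,42.3144) → (16.1742,76.0476) → (45.7904,92.2171) → (74.6018,74.6534) → (73.7968,40.9202) → (44.1806,24.7507), returning to the start.

Shape 2 is a circle drawn with `<circle>`. Its stroke #ff8800 means score at S447, F2261. After flipping Y the toolpath is (90.3552,57.4167) → (83.1556,79.5748) → (64.3068,93.2692) → (41.0084,93.2692) → (22.1596,79.5748) → (14.9600,57.4167) → (22.1596,35.2586) → (41.0084,21.5642) → (64.3068,21.5642) → (83.1556,35.2586) → (90.3552,57.4167), returning to the start.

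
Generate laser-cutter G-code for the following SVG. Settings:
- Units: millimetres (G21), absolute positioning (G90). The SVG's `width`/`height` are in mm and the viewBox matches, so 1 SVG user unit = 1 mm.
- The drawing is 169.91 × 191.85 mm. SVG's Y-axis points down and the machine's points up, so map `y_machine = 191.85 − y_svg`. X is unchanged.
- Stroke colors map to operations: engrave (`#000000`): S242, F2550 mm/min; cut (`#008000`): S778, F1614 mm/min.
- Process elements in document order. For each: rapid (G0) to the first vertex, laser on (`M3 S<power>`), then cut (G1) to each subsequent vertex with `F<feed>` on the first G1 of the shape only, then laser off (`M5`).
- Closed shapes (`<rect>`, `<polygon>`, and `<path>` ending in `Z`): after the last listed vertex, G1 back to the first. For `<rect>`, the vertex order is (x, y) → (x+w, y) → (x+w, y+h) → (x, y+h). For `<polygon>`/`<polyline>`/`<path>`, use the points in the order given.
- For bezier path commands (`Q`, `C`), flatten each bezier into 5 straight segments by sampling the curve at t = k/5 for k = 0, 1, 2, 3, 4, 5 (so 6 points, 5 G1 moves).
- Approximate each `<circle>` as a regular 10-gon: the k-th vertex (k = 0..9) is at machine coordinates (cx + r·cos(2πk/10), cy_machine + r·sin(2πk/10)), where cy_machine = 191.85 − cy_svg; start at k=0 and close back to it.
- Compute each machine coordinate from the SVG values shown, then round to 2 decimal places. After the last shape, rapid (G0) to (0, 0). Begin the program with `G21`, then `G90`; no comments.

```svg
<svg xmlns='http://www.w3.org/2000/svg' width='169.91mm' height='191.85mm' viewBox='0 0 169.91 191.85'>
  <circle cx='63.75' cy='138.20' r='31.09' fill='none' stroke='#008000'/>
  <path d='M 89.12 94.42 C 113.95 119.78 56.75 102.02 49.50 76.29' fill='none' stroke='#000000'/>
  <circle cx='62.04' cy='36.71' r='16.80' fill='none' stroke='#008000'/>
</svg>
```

1 u = 1 mm; y_m = 191.85 − y.

[1] `<circle>` circle, #008000→cut S778 F1614: (94.84,53.65) → (88.90,71.92) → (73.36,83.22) → (54.14,83.22) → (38.60,71.92) → (32.66,53.65) → (38.60,35.38) → (54.14,24.08) → (73.36,24.08) → (88.90,35.38) → (94.84,53.65) (closed)

[2] `<path>` cubic bezier, #000000→engrave S242 F2550: (89.12,97.43) → (95.23,87.11) → (87.99,85.45) → (73.73,90.76) → (58.79,101.36) → (49.50,115.56)

[3] `<circle>` circle, #008000→cut S778 F1614: (78.84,155.14) → (75.63,165.01) → (67.23,171.12) → (56.85,171.12) → (48.45,165.01) → (45.24,155.14) → (48.45,145.27) → (56.85,139.16) → (67.23,139.16) → (75.63,145.27) → (78.84,155.14) (closed)

G21
G90
G0 X94.84 Y53.65
M3 S778
G1 X88.90 Y71.92 F1614
G1 X73.36 Y83.22
G1 X54.14 Y83.22
G1 X38.60 Y71.92
G1 X32.66 Y53.65
G1 X38.60 Y35.38
G1 X54.14 Y24.08
G1 X73.36 Y24.08
G1 X88.90 Y35.38
G1 X94.84 Y53.65
M5
G0 X89.12 Y97.43
M3 S242
G1 X95.23 Y87.11 F2550
G1 X87.99 Y85.45
G1 X73.73 Y90.76
G1 X58.79 Y101.36
G1 X49.50 Y115.56
M5
G0 X78.84 Y155.14
M3 S778
G1 X75.63 Y165.01 F1614
G1 X67.23 Y171.12
G1 X56.85 Y171.12
G1 X48.45 Y165.01
G1 X45.24 Y155.14
G1 X48.45 Y145.27
G1 X56.85 Y139.16
G1 X67.23 Y139.16
G1 X75.63 Y145.27
G1 X78.84 Y155.14
M5
G0 X0.00 Y0.00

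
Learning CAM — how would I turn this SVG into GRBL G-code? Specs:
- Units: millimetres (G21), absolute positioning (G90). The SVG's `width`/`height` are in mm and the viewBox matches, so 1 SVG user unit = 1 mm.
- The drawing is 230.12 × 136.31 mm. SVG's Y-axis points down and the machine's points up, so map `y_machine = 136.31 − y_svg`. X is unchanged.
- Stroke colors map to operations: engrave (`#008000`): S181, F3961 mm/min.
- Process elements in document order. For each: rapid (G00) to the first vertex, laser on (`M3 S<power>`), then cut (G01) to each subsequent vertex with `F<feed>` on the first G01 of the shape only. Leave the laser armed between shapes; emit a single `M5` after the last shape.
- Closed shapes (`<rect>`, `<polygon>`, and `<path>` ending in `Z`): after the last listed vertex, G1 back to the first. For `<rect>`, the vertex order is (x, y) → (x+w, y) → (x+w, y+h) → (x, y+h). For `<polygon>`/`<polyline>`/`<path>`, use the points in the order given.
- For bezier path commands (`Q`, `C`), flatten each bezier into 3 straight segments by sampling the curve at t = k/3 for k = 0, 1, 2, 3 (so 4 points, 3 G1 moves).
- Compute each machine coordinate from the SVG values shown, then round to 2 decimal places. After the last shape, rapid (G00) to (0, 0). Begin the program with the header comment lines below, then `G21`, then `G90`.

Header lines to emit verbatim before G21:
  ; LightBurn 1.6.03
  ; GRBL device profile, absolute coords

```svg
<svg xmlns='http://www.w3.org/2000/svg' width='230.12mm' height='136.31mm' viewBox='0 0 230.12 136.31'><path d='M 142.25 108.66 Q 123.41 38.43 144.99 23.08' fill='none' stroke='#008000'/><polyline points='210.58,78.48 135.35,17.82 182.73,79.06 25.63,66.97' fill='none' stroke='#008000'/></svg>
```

viewBox `0 0 230.12 136.31` with mm width/height → 1 unit = 1 mm. Flip: y_m = 136.31 − y_svg.

**Shape 1** — `<path>` quadratic bezier, stroke `#008000` → engrave (S181, F3961). Control points (SVG): P0=(142.25,108.66), P1=(123.41,38.43), P2=(144.99,23.08); sampled at t=k/3. Machine vertices: (142.25,27.65) → (134.18,68.37) → (135.09,96.90) → (144.99,113.23). Open path.

**Shape 2** — `<polyline>` open polyline, stroke `#008000` → engrave (S181, F3961). Machine vertices: (210.58,57.83) → (135.35,118.49) → (182.73,57.25) → (25.63,69.34). Open path.

; LightBurn 1.6.03
; GRBL device profile, absolute coords
G21
G90
G00 X142.25 Y27.65
M3 S181
G01 X134.18 Y68.37 F3961
G01 X135.09 Y96.90
G01 X144.99 Y113.23
G00 X210.58 Y57.83
M3 S181
G01 X135.35 Y118.49 F3961
G01 X182.73 Y57.25
G01 X25.63 Y69.34
M5
G00 X0.00 Y0.00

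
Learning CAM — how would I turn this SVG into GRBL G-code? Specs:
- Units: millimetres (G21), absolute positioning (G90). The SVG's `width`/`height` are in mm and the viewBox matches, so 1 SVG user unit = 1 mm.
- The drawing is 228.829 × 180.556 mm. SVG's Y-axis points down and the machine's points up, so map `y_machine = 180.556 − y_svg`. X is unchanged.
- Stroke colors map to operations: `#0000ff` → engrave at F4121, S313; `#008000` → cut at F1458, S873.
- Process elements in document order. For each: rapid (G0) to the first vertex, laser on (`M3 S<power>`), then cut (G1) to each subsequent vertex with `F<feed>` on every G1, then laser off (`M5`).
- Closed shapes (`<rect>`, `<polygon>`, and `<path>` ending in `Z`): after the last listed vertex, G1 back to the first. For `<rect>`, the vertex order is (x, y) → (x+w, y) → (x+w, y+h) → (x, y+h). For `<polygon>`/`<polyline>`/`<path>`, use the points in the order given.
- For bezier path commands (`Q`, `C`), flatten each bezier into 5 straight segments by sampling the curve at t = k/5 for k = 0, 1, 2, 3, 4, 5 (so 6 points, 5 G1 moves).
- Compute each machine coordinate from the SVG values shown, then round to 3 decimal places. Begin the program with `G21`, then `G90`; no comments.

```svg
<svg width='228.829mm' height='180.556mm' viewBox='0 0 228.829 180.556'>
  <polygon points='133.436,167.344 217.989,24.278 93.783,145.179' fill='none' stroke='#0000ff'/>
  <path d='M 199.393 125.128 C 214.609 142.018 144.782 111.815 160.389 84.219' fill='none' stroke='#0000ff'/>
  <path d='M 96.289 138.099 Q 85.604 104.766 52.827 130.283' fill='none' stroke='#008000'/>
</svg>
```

G21
G90
G0 X133.436 Y13.212
M3 S313
G1 X217.989 Y156.278 F4121
G1 X93.783 Y35.377 F4121
G1 X133.436 Y13.212 F4121
M5
G0 X199.393 Y55.428
M3 S313
G1 X199.681 Y50.548 F4121
G1 X187.742 Y54.584 F4121
G1 X171.758 Y65.151 F4121
G1 X159.913 Y79.864 F4121
G1 X160.389 Y96.337 F4121
M5
G0 X96.289 Y42.457
M3 S873
G1 X91.131 Y53.436 F1458
G1 X84.206 Y59.707 F1458
G1 X75.514 Y61.271 F1458
G1 X65.054 Y58.126 F1458
G1 X52.827 Y50.273 F1458
M5

viewBox `0 0 228.829 180.556` with mm width/height → 1 unit = 1 mm. Flip: y_m = 180.556 − y_svg.

**Shape 1** — `<polygon>` closed polygon, stroke `#0000ff` → engrave (S313, F4121). Machine vertices: (133.436,13.212) → (217.989,156.278) → (93.783,35.377) → (133.436,13.212). Closed: final G1 returns to the first vertex.

**Shape 2** — `<path>` cubic bezier, stroke `#0000ff` → engrave (S313, F4121). Control points (SVG): P0=(199.393,125.128), P1=(214.609,142.018), P2=(144.782,111.815), P3=(160.389,84.219); sampled at t=k/5. Machine vertices: (199.393,55.428) → (199.681,50.548) → (187.742,54.584) → (171.758,65.151) → (159.913,79.864) → (160.389,96.337). Open path.

**Shape 3** — `<path>` quadratic bezier, stroke `#008000` → cut (S873, F1458). Control points (SVG): P0=(96.289,138.099), P1=(85.604,104.766), P2=(52.827,130.283); sampled at t=k/5. Machine vertices: (96.289,42.457) → (91.131,53.436) → (84.206,59.707) → (75.514,61.271) → (65.054,58.126) → (52.827,50.273). Open path.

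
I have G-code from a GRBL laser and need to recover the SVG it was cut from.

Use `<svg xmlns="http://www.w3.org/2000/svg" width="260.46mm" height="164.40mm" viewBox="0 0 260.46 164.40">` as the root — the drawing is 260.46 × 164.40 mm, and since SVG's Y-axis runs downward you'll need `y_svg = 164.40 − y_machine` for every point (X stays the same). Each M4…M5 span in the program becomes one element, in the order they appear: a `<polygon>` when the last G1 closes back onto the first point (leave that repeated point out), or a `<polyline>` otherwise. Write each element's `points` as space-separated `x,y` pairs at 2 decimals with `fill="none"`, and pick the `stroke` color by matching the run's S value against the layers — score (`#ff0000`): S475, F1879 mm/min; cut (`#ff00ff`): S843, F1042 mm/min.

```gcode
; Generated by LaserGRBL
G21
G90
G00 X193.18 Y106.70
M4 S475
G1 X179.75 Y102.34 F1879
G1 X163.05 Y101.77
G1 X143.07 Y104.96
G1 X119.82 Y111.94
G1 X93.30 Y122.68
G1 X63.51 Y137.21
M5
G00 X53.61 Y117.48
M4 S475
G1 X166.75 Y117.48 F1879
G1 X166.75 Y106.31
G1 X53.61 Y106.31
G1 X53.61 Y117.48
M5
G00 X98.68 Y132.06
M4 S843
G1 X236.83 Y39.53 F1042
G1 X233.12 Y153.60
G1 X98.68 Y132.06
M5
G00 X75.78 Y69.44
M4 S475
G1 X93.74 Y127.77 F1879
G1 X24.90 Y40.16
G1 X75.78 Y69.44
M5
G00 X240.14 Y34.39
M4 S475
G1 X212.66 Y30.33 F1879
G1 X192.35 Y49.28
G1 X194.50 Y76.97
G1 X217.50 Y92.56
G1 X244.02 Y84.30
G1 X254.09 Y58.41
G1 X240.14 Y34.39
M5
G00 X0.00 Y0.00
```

<svg xmlns="http://www.w3.org/2000/svg" width="260.46mm" height="164.40mm" viewBox="0 0 260.46 164.40">
  <polyline points="193.18,57.70 179.75,62.06 163.05,62.63 143.07,59.44 119.82,52.46 93.30,41.72 63.51,27.19" fill="none" stroke="#ff0000"/>
  <polygon points="53.61,46.92 166.75,46.92 166.75,58.09 53.61,58.09" fill="none" stroke="#ff0000"/>
  <polygon points="98.68,32.34 236.83,124.87 233.12,10.80" fill="none" stroke="#ff00ff"/>
  <polygon points="75.78,94.96 93.74,36.63 24.90,124.24" fill="none" stroke="#ff0000"/>
  <polygon points="240.14,130.01 212.66,134.07 192.35,115.12 194.50,87.43 217.50,71.84 244.02,80.10 254.09,105.99" fill="none" stroke="#ff0000"/>
</svg>

Each laser-on run becomes one SVG element. Flip Y back into SVG space with y_svg = 164.40 − y_machine.

Run 1: S475 ⇒ score layer `#ff0000`. The run is open, so emit a `<polyline>` with points (Y-flipped): 193.18,57.70 179.75,62.06 163.05,62.63 143.07,59.44 119.82,52.46 93.30,41.72 63.51,27.19.

Run 2: S475 ⇒ score layer `#ff0000`. The run returns to its start, so emit a `<polygon>` with points (Y-flipped): 53.61,46.92 166.75,46.92 166.75,58.09 53.61,58.09.

Run 3: the run's S843 means `#ff00ff` (cut). The run returns to its start, so emit a `<polygon>` with points (Y-flipped): 98.68,32.34 236.83,124.87 233.12,10.80.

Run 4: S475 ⇒ score layer `#ff0000`. The run returns to its start, so emit a `<polygon>` with points (Y-flipped): 75.78,94.96 93.74,36.63 24.90,124.24.

Run 5: S475 ⇒ score layer `#ff0000`. The run returns to its start, so emit a `<polygon>` with points (Y-flipped): 240.14,130.01 212.66,134.07 192.35,115.12 194.50,87.43 217.50,71.84 244.02,80.10 254.09,105.99.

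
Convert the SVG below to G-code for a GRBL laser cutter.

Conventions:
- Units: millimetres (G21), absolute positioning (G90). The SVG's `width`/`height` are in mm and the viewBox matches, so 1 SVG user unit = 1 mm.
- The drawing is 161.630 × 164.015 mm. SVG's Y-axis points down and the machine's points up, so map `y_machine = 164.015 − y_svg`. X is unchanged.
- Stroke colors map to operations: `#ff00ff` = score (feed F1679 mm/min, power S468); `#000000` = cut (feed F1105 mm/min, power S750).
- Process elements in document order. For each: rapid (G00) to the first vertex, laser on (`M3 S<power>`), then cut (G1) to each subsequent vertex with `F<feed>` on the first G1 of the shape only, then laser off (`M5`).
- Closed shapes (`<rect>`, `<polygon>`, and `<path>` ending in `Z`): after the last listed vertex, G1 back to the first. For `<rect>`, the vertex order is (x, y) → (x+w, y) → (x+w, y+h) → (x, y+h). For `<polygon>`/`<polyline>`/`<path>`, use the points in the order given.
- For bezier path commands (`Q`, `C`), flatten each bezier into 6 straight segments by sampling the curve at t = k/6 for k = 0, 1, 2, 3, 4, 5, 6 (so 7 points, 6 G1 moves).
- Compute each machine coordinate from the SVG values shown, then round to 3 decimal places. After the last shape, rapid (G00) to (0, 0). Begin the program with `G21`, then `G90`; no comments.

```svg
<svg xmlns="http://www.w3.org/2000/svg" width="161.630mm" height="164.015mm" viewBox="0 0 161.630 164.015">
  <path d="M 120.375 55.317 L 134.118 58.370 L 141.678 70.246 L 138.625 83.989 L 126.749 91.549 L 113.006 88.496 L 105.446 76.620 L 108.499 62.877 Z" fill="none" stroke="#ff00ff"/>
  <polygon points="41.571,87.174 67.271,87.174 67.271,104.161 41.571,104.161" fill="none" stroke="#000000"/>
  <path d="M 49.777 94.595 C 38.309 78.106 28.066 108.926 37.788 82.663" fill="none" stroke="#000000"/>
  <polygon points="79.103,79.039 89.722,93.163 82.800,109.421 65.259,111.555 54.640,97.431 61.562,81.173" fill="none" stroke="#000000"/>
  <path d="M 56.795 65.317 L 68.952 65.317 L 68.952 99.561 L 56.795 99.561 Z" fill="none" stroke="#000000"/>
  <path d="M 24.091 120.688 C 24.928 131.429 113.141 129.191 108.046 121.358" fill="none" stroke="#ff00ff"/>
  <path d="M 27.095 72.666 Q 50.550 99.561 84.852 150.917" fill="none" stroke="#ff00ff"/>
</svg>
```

G21
G90
G00 X120.375 Y108.698
M3 S468
G1 X134.118 Y105.645 F1679
G1 X141.678 Y93.769
G1 X138.625 Y80.026
G1 X126.749 Y72.466
G1 X113.006 Y75.519
G1 X105.446 Y87.395
G1 X108.499 Y101.138
G1 X120.375 Y108.698
M5
G00 X41.571 Y76.841
M3 S750
G1 X67.271 Y76.841 F1105
G1 X67.271 Y59.854
G1 X41.571 Y59.854
G1 X41.571 Y76.841
M5
G00 X49.777 Y69.420
M3 S750
G1 X44.232 Y74.205 F1105
G1 X39.411 Y74.006
G1 X35.836 Y71.721
G1 X34.027 Y70.250
G1 X34.504 Y72.494
G1 X37.788 Y81.352
M5
G00 X79.103 Y84.976
M3 S750
G1 X89.722 Y70.852 F1105
G1 X82.800 Y54.594
G1 X65.259 Y52.460
G1 X54.640 Y66.584
G1 X61.562 Y82.842
G1 X79.103 Y84.976
M5
G00 X56.795 Y98.698
M3 S750
G1 X68.952 Y98.698 F1105
G1 X68.952 Y64.454
G1 X56.795 Y64.454
G1 X56.795 Y98.698
M5
G00 X24.091 Y43.327
M3 S468
G1 X30.954 Y39.004 F1679
G1 X47.361 Y36.639
G1 X68.293 Y36.027
G1 X88.730 Y36.962
G1 X103.654 Y39.241
G1 X108.046 Y42.657
M5
G00 X27.095 Y91.349
M3 S468
G1 X35.215 Y81.705 F1679
G1 X43.937 Y70.701
G1 X53.262 Y58.339
G1 X63.189 Y44.617
G1 X73.719 Y29.537
G1 X84.852 Y13.098
M5
G00 X0.000 Y0.000

Since the viewBox matches the mm dimensions, user units are millimetres directly. The only transform is the Y-flip y_m = 164.015 − y_svg.

Shape 1 is a regular polygon drawn with `<path>`. Its stroke #ff00ff means score at S468, F1679. After flipping Y the toolpath is (120.375,108.698) → (134.118,105.645) → (141.678,93.769) → (138.625,80.026) → (126.749,72.466) → (113.006,75.519) → (105.446,87.395) → (108.499,101.138) → (120.375,108.698), returning to the start.

Shape 2 is a rectangle drawn with `<polygon>`. Its stroke #000000 means cut at S750, F1105. After flipping Y the toolpath is (41.571,76.841) → (67.271,76.841) → (67.271,59.854) → (41.571,59.854) → (41.571,76.841), returning to the start.

Shape 3 is a cubic bezier drawn with `<path>`. Its stroke #000000 means cut at S750, F1105. After flipping Y the toolpath is (49.777,69.420) → (44.232,74.205) → (39.411,74.006) → (35.836,71.721) → (34.027,70.250) → (34.504,72.494) → (37.788,81.352).

Shape 4 is a regular polygon drawn with `<polygon>`. Its stroke #000000 means cut at S750, F1105. After flipping Y the toolpath is (79.103,84.976) → (89.722,70.852) → (82.800,54.594) → (65.259,52.460) → (54.640,66.584) → (61.562,82.842) → (79.103,84.976), returning to the start.

Shape 5 is a rectangle drawn with `<path>`. Its stroke #000000 means cut at S750, F1105. After flipping Y the toolpath is (56.795,98.698) → (68.952,98.698) → (68.952,64.454) → (56.795,64.454) → (56.795,98.698), returning to the start.

Shape 6 is a cubic bezier drawn with `<path>`. Its stroke #ff00ff means score at S468, F1679. After flipping Y the toolpath is (24.091,43.327) → (30.954,39.004) → (47.361,36.639) → (68.293,36.027) → (88.730,36.962) → (103.654,39.241) → (108.046,42.657).

Shape 7 is a quadratic bezier drawn with `<path>`. Its stroke #ff00ff means score at S468, F1679. After flipping Y the toolpath is (27.095,91.349) → (35.215,81.705) → (43.937,70.701) → (53.262,58.339) → (63.189,44.617) → (73.719,29.537) → (84.852,13.098).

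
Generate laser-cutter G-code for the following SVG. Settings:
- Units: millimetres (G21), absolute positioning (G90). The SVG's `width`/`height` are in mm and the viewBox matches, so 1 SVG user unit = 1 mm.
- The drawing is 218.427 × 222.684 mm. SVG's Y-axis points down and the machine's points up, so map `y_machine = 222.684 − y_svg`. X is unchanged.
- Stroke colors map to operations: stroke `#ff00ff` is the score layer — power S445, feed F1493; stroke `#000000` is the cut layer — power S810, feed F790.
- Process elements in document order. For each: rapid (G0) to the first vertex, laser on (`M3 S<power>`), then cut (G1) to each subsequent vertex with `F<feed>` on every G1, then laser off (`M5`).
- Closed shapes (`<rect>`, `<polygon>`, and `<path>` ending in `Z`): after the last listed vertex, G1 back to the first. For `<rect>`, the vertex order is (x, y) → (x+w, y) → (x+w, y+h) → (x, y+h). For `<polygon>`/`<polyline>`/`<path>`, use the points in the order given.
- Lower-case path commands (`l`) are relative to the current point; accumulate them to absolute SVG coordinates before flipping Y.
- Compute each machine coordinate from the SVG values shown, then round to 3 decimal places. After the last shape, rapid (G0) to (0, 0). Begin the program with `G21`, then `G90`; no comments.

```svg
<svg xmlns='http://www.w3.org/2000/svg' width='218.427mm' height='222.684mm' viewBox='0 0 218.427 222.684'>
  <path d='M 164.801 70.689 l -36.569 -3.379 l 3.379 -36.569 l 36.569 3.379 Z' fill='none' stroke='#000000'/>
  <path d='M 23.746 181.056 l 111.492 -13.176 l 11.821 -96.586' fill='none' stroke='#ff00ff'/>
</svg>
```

G21
G90
G0 X164.801 Y151.995
M3 S810
G1 X128.232 Y155.374 F790
G1 X131.611 Y191.943 F790
G1 X168.180 Y188.564 F790
G1 X164.801 Y151.995 F790
M5
G0 X23.746 Y41.628
M3 S445
G1 X135.238 Y54.804 F1493
G1 X147.059 Y151.390 F1493
M5
G0 X0.000 Y0.000

1 u = 1 mm; y_m = 222.684 − y.

[1] `<path>` regular polygon, #000000→cut S810 F790: (164.801,151.995) → (128.232,155.374) → (131.611,191.943) → (168.180,188.564) → (164.801,151.995) (closed)

[2] `<path>` open polyline, #ff00ff→score S445 F1493: (23.746,41.628) → (135.238,54.804) → (147.059,151.390)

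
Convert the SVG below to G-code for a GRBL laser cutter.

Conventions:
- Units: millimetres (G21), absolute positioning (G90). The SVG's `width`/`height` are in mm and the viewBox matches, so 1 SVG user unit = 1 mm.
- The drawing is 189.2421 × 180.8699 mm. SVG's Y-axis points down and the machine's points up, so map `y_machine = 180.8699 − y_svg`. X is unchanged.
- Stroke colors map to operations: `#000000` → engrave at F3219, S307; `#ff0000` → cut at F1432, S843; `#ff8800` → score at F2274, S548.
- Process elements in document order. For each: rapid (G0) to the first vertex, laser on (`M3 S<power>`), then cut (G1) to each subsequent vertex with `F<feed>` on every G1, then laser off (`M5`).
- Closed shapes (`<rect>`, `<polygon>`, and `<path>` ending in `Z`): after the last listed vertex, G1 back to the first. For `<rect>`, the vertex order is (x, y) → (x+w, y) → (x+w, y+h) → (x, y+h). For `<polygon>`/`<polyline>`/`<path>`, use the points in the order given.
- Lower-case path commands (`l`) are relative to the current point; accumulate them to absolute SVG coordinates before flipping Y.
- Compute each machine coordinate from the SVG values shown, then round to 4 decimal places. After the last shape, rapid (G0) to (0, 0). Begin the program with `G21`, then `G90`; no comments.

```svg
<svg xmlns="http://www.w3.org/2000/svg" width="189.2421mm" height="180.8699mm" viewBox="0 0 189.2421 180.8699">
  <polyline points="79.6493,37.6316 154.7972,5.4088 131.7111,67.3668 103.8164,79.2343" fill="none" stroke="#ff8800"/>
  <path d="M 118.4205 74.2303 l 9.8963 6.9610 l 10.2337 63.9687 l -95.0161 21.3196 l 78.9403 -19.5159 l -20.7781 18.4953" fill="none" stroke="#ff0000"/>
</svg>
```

1 u = 1 mm; y_m = 180.8699 − y.

[1] `<polyline>` open polyline, #ff8800→score S548 F2274: (79.6493,143.2383) → (154.7972,175.4611) → (131.7111,113.5031) → (103.8164,101.6356)

[2] `<path>` open polyline, #ff0000→cut S843 F1432: (118.4205,106.6396) → (128.3168,99.6786) → (138.5505,35.7099) → (43.5344,14.3903) → (122.4747,33.9062) → (101.6966,15.4109)

G21
G90
G0 X79.6493 Y143.2383
M3 S548
G1 X154.7972 Y175.4611 F2274
G1 X131.7111 Y113.5031 F2274
G1 X103.8164 Y101.6356 F2274
M5
G0 X118.4205 Y106.6396
M3 S843
G1 X128.3168 Y99.6786 F1432
G1 X138.5505 Y35.7099 F1432
G1 X43.5344 Y14.3903 F1432
G1 X122.4747 Y33.9062 F1432
G1 X101.6966 Y15.4109 F1432
M5
G0 X0.0000 Y0.0000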